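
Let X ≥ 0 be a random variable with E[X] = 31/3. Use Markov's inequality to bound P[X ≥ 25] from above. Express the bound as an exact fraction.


μ = E[X] = 31/3, a = 25.
Markov: P[X ≥ 25] ≤ μ/a = (31/3)/25 = 31/75.
Numerically: ≈ 0.41333.
(Since a = 25 > μ = 10.33333, the bound 31/75 is < 1 and informative.)

P[X ≥ 25] ≤ 31/75 ≈ 0.41333.


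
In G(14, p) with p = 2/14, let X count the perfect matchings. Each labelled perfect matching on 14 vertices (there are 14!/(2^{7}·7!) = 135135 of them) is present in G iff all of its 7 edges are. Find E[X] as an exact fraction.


K_14 has 14!/(2^{7}·7!) = 135135 labelled perfect matchings.
For each such perfect matching H, let X_H = 1 if all 7 edges of H are present in G. Then P[X_H = 1] = p^{7} = (1/7)^{7} = 1/823543.
By linearity: E[X] = Σ_H E[X_H] = 135135 · p^{7} = 135135 · 1/823543 = 19305/117649.
Numerically: E[X] ≈ 0.16409.

E[X] = 135135 · (1/7)^{7} = 19305/117649 ≈ 0.16409.


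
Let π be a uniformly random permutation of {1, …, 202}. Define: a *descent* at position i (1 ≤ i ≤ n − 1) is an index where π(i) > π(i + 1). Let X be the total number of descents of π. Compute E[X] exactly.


Write X = Σ X_I over i = 1, …, 201, with X_I the indicator of one descent.
There are 201 indicators.
For each fixed i, the pair (π(i), π(i+1)) is a uniformly random ordered pair of distinct values from {1, …, 202}; by symmetry P[π(i) > π(i+1)] = 1/2.
By linearity: E[X] = 201 · (1/2) = (202 − 1) · (1/2) = 201/2 ≈ 100.500.

E[X] = 201/2 = 100.500.


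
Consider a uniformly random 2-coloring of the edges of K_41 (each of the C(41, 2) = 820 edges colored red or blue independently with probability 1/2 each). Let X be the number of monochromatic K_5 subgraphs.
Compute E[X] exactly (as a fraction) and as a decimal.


Let X = Σ_S X_S over the C(41, 5) = 749398 subsets S of size 5, where X_S = 1 if the K_5 on S is monochromatic.
For a fixed S, the K_5 on S has C(5, 2) = 10 edges. P[all 10 edges red] = (1/2)^10, and likewise for blue, so P[monochromatic] = 2·(1/2)^10 = 2^{1 − 10} = 1/512.
Summing: E[X] = C(41, 5) · 2^{1 − 10} = 749398 · 1/512 = 374699/256.
Numerically: E[X] ≈ 1463.668.

E[X] = C(41,5)·2^(1−C(5,2)) = 374699/256 ≈ 1463.668.


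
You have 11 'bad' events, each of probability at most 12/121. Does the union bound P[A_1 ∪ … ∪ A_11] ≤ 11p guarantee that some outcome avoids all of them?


Union bound: P[∪_{i=1}^{11} A_i] ≤ Σ_i P[A_i] ≤ 11·p = 11·(12/121) = 12/11.
Numerically: 12/11 ≈ 1.090909.
Is 12/11 < 1? NO.
Since the bound 12/11 is ≥ 1, the union bound is uninformative here; it does NOT by itself certify existence.

11·p = 12/11 ≈ 1.090909; existence NOT certified by the union bound.


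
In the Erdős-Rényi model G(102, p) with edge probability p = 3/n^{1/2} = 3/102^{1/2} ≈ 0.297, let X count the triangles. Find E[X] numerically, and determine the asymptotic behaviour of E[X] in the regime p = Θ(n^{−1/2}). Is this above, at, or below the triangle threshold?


Number of potential triangles: C(102, 3) = 171700.
Each occurs with probability p³ ≈ (0.297)³ ≈ 2.620979e-02.
By linearity: E[X] = C(102, 3)·p³ ≈ 171700 · 2.620979e-02 ≈ 4500.2206.
Since α = 1/2 < 1, p = c/n^{1/2} ≫ 1/n is above the triangle threshold p ~ 1/n. Asymptotically E[X] ~ (c³/6)·n^{3(1−α)} = (3³/6)·n^{1.5} → ∞; triangles are abundant w.h.p.

E[X] ≈ 4500.2206; in regime p = Θ(1/n^{1/2}) E[X] diverges (above the triangle threshold p ~ 1/n).


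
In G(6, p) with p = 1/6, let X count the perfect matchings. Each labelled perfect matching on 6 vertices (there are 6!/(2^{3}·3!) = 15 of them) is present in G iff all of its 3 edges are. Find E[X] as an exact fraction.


K_6 has 6!/(2^{3}·3!) = 15 labelled perfect matchings.
For each such perfect matching H, let X_H = 1 if all 3 edges of H are present in G. Then P[X_H = 1] = p^{3} = (1/6)^{3} = 1/216.
Summing the indicators: E[X] = Σ_H E[X_H] = 15 · p^{3} = 15 · 1/216 = 5/72.
Numerically: E[X] ≈ 0.0694.

E[X] = 15 · (1/6)^{3} = 5/72 ≈ 0.0694.


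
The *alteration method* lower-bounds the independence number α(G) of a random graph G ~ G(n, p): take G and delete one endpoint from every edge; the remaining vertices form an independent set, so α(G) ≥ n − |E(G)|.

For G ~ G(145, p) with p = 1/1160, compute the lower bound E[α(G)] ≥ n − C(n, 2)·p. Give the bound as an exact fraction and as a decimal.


E[|E(G)|] = C(145, 2)·p = 10440 · (1/1160) = 9.
E[α(G)] ≥ n − E[|E(G)|] = 145 − 9 = 136.
Numerically: ≈ 136.00000.
(This is only a lower bound; the true E[α(G)] may be larger.)

E[α(G)] ≥ 136 ≈ 136.00000.


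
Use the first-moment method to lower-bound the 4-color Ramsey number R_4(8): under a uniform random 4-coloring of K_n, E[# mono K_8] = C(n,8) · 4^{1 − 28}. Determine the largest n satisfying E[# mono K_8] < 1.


We need C(n, 8) · 4^{1 − 28} < 1, i.e. C(n, 8) < 4^{28 − 1} = 18014398509481984.
Check values of n near the boundary:
  n = 402: C(402, 8) = 15770615726749950; 15770615726749950 < 18014398509481984? YES
  n = 403: C(403, 8) = 16090020602228430; 16090020602228430 < 18014398509481984? YES
  n = 404: C(404, 8) = 16415071523485570; 16415071523485570 < 18014398509481984? YES
  n = 405: C(405, 8) = 16745853821188050; 16745853821188050 < 18014398509481984? YES
  n = 406: C(406, 8) = 17082453897995850; 17082453897995850 < 18014398509481984? YES
  n = 407: C(407, 8) = 17424959239309050; 17424959239309050 < 18014398509481984? YES
  n = 408: C(408, 8) = 17773458424095231; 17773458424095231 < 18014398509481984? YES
  n = 409: C(409, 8) = 18128041135797879; 18128041135797879 < 18014398509481984? NO
  n = 410: C(410, 8) = 18488798173326195; 18488798173326195 < 18014398509481984? NO
The largest n with C(n, 8) < 18014398509481984 is n = 408 (where E[X] = 17773458424095231/18014398509481984 ≈ 0.98663). Hence R_4(8) > 408, i.e. R_4(8) ≥ 409.

Largest n = 408; hence R_4(8) > 408.


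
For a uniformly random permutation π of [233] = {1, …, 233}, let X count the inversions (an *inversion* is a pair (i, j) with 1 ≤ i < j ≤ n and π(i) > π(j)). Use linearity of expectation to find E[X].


Write X = Σ X_I over the C(233, 2) = 27028 pairs i < j, with X_I the indicator of one inversion.
There are 27028 indicators.
For each fixed pair i < j, the values π(i) and π(j) are two distinct elements of {1, …, 233} in uniformly random order; by symmetry P[π(i) > π(j)] = 1/2.
By linearity: E[X] = 27028 · (1/2) = C(233, 2) · (1/2) = 27028/2 = 13514 ≈ 13514.000.

E[X] = 13514 = 13514.000.


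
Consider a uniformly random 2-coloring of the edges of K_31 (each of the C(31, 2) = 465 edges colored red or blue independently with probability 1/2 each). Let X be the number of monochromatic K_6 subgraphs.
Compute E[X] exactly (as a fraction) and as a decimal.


Let X = Σ_S X_S over the C(31, 6) = 736281 subsets S of size 6, where X_S = 1 if the K_6 on S is monochromatic.
For a fixed S, the K_6 on S has C(6, 2) = 15 edges. P[all 15 edges red] = (1/2)^15, and likewise for blue, so P[monochromatic] = 2·(1/2)^15 = 2^{1 − 15} = 1/16384.
By linearity: E[X] = C(31, 6) · 2^{1 − 15} = 736281 · 1/16384 = 736281/16384.
Numerically: E[X] ≈ 44.9390.

E[X] = C(31,6)·2^(1−C(6,2)) = 736281/16384 ≈ 44.9390.


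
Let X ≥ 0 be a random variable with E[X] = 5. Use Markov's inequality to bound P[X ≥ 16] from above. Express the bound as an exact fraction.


μ = E[X] = 5, a = 16.
Markov: P[X ≥ 16] ≤ μ/a = (5)/16 = 5/16.
Numerically: ≈ 0.3125.
(Since a = 16 > μ = 5.0000, the bound 5/16 is < 1 and informative.)

P[X ≥ 16] ≤ 5/16 ≈ 0.3125.


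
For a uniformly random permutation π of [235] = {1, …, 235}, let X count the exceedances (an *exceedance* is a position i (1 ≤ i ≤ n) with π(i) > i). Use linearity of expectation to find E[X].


Write X = Σ_{i=1}^{235} X_i, where X_i = 1_{π(i) > i}.
For each fixed i, π(i) is uniform over {1, …, 235} (marginal of a uniform permutation), so P[π(i) > i] = (n − i)/n. Summing: Σ_{i=1}^{235} (n − i)/n = (0 + 1 + … + 234)/235 = 235(235 − 1)/(2·235) = (235 − 1)/2.
Hence E[X] = Σ_{i=1}^{235} (235 − i)/235 = 117 ≈ 117.000.

E[X] = 117 = 117.000.


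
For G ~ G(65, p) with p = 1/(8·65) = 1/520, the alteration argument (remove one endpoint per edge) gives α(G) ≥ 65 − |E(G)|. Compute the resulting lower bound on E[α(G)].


E[|E(G)|] = C(65, 2)·p = 2080 · (1/520) = 4.
E[α(G)] ≥ n − E[|E(G)|] = 65 − 4 = 61.
Numerically: ≈ 61.00000.
(This is only a lower bound; the true E[α(G)] may be larger.)

E[α(G)] ≥ 61 ≈ 61.00000.


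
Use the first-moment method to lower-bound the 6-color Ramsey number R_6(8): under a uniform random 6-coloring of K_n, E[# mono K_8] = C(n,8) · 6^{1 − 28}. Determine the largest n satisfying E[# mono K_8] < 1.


We need C(n, 8) · 6^{1 − 28} < 1, i.e. C(n, 8) < 6^{28 − 1} = 1023490369077469249536.
Check values of n near the boundary:
  n = 1589: C(1589, 8) = 990389025825605844438; 990389025825605844438 < 1023490369077469249536? YES
  n = 1590: C(1590, 8) = 995397314198933813310; 995397314198933813310 < 1023490369077469249536? YES
  n = 1591: C(1591, 8) = 1000427749141189953870; 1000427749141189953870 < 1023490369077469249536? YES
  n = 1592: C(1592, 8) = 1005480414540892933435; 1005480414540892933435 < 1023490369077469249536? YES
  n = 1593: C(1593, 8) = 1010555394551193970323; 1010555394551193970323 < 1023490369077469249536? YES
  n = 1594: C(1594, 8) = 1015652773590544255167; 1015652773590544255167 < 1023490369077469249536? YES
  n = 1595: C(1595, 8) = 1020772636343363633895; 1020772636343363633895 < 1023490369077469249536? YES
  n = 1596: C(1596, 8) = 1025915067760710553965; 1025915067760710553965 < 1023490369077469249536? NO
  n = 1597: C(1597, 8) = 1031080153060953275445; 1031080153060953275445 < 1023490369077469249536? NO
  n = 1598: C(1598, 8) = 1036267977730442348529; 1036267977730442348529 < 1023490369077469249536? NO
The largest n with C(n, 8) < 1023490369077469249536 is n = 1595 (where E[X] = 113419181815929292655/113721152119718805504 ≈ 0.997345). Hence R_6(8) > 1595, i.e. R_6(8) ≥ 1596.

Largest n = 1595; hence R_6(8) > 1595.


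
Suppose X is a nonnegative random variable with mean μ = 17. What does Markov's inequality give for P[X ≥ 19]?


μ = E[X] = 17, a = 19.
Markov: P[X ≥ 19] ≤ μ/a = (17)/19 = 17/19.
Numerically: ≈ 0.89474.
(Since a = 19 > μ = 17.00000, the bound 17/19 is < 1 and informative.)

P[X ≥ 19] ≤ 17/19 ≈ 0.89474.


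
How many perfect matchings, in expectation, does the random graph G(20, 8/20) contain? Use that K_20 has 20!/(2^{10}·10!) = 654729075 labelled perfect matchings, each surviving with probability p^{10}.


K_20 has 20!/(2^{10}·10!) = 654729075 labelled perfect matchings.
For each such perfect matching H, let X_H = 1 if all 10 edges of H are present in G. Then P[X_H = 1] = p^{10} = (2/5)^{10} = 1024/9765625.
By linearity: E[X] = Σ_H E[X_H] = 654729075 · p^{10} = 654729075 · 1024/9765625 = 26817702912/390625.
Numerically: E[X] ≈ 68653.3.

E[X] = 654729075 · (2/5)^{10} = 26817702912/390625 ≈ 68653.3.


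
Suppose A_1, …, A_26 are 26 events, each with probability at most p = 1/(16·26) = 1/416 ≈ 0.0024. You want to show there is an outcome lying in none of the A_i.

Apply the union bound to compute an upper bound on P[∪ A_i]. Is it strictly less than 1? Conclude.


Union bound: P[∪_{i=1}^{26} A_i] ≤ Σ_i P[A_i] ≤ 26·p = 26·(1/416) = 1/16.
Numerically: 1/16 ≈ 0.0625.
Is 1/16 < 1? YES.
Since P[∪ A_i] ≤ 1/16 < 1, the complement has P[∩ A_i^c] ≥ 1 − 1/16 = 15/16 > 0, so some outcome avoids every A_i.

26·p = 1/16 ≈ 0.0625; existence CERTIFIED by the union bound.


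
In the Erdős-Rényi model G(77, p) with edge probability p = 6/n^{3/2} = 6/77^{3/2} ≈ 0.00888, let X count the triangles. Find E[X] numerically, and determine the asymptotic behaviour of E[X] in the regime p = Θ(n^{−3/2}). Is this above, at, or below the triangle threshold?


Number of potential triangles: C(77, 3) = 73150.
Each occurs with probability p³ ≈ (0.00888)³ ≈ 7.0023770e-07.
By linearity: E[X] = C(77, 3)·p³ ≈ 73150 · 7.0023770e-07 ≈ 0.05122.
Since α = 3/2 > 1, p = c/n^{3/2} = o(1/n) is below the triangle threshold p ~ 1/n. Asymptotically E[X] ~ (c³/6)·n^{3(1−α)} = (6³/6)·n^{-1.5} → 0, so by Markov's inequality G has no triangles w.h.p.

E[X] ≈ 0.05122; in regime p = Θ(1/n^{3/2}) E[X] tends to 0 (below the triangle threshold p ~ 1/n).


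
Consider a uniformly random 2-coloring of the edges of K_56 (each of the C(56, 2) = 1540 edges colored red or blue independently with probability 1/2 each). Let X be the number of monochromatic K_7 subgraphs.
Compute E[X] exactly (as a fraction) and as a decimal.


Let X = Σ_S X_S over the C(56, 7) = 231917400 subsets S of size 7, where X_S = 1 if the K_7 on S is monochromatic.
For a fixed S, the K_7 on S has C(7, 2) = 21 edges. P[all 21 edges red] = (1/2)^21, and likewise for blue, so P[monochromatic] = 2·(1/2)^21 = 2^{1 − 21} = 1/1048576.
By linearity: E[X] = C(56, 7) · 2^{1 − 21} = 231917400 · 1/1048576 = 28989675/131072.
Numerically: E[X] ≈ 221.174.

E[X] = C(56,7)·2^(1−C(7,2)) = 28989675/131072 ≈ 221.174.


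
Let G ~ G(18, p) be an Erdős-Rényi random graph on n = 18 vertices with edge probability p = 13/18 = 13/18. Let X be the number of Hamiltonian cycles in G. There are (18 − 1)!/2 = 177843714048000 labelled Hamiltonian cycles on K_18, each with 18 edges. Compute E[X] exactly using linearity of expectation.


K_18 has (18 − 1)!/2 = 177843714048000 labelled Hamiltonian cycles.
For each such Hamiltonian cycle H, let X_H = 1 if all 18 edges of H are present in G. Then P[X_H = 1] = p^{18} = (13/18)^{18} = 112455406951957393129/39346408075296537575424.
By linearity: E[X] = Σ_H E[X_H] = 177843714048000 · p^{18} = 177843714048000 · 112455406951957393129/39346408075296537575424 = 1674446952588776589016668875/3294258113514384.
Numerically: E[X] ≈ 5.08e+11.

E[X] = 177843714048000 · (13/18)^{18} = 1674446952588776589016668875/3294258113514384 ≈ 5.08e+11.


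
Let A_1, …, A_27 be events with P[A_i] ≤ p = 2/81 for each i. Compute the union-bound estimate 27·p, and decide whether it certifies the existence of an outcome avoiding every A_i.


Union bound: P[∪_{i=1}^{27} A_i] ≤ Σ_i P[A_i] ≤ 27·p = 27·(2/81) = 2/3.
Numerically: 2/3 ≈ 0.6666667.
Is 2/3 < 1? YES.
Since P[∪ A_i] ≤ 2/3 < 1, the complement has P[∩ A_i^c] ≥ 1 − 2/3 = 1/3 > 0, so some outcome avoids every A_i.

27·p = 2/3 ≈ 0.6666667; existence CERTIFIED by the union bound.


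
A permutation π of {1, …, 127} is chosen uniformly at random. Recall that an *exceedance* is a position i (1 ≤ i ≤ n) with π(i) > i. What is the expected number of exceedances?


Write X = Σ_{i=1}^{127} X_i, where X_i = 1_{π(i) > i}.
For each fixed i, π(i) is uniform over {1, …, 127} (marginal of a uniform permutation), so P[π(i) > i] = (n − i)/n. Summing: Σ_{i=1}^{127} (n − i)/n = (0 + 1 + … + 126)/127 = 127(127 − 1)/(2·127) = (127 − 1)/2.
Hence E[X] = Σ_{i=1}^{127} (127 − i)/127 = 63 ≈ 63.000.

E[X] = 63 = 63.000.


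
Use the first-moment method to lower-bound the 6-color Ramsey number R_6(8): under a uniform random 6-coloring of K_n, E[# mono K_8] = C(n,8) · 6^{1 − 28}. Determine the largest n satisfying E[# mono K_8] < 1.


We need C(n, 8) · 6^{1 − 28} < 1, i.e. C(n, 8) < 6^{28 − 1} = 1023490369077469249536.
Check values of n near the boundary:
  n = 1589: C(1589, 8) = 990389025825605844438; 990389025825605844438 < 1023490369077469249536? YES
  n = 1590: C(1590, 8) = 995397314198933813310; 995397314198933813310 < 1023490369077469249536? YES
  n = 1591: C(1591, 8) = 1000427749141189953870; 1000427749141189953870 < 1023490369077469249536? YES
  n = 1592: C(1592, 8) = 1005480414540892933435; 1005480414540892933435 < 1023490369077469249536? YES
  n = 1593: C(1593, 8) = 1010555394551193970323; 1010555394551193970323 < 1023490369077469249536? YES
  n = 1594: C(1594, 8) = 1015652773590544255167; 1015652773590544255167 < 1023490369077469249536? YES
  n = 1595: C(1595, 8) = 1020772636343363633895; 1020772636343363633895 < 1023490369077469249536? YES
  n = 1596: C(1596, 8) = 1025915067760710553965; 1025915067760710553965 < 1023490369077469249536? NO
  n = 1597: C(1597, 8) = 1031080153060953275445; 1031080153060953275445 < 1023490369077469249536? NO
The largest n with C(n, 8) < 1023490369077469249536 is n = 1595 (where E[X] = 113419181815929292655/113721152119718805504 ≈ 0.997). Hence R_6(8) > 1595, i.e. R_6(8) ≥ 1596.

Largest n = 1595; hence R_6(8) > 1595.


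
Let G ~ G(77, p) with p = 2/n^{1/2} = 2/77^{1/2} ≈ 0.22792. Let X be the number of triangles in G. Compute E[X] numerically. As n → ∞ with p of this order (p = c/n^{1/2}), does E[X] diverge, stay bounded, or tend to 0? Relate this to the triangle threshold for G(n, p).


Number of potential triangles: C(77, 3) = 73150.
Each occurs with probability p³ ≈ (0.22792)³ ≈ 1.1840060e-02.
By linearity: E[X] = C(77, 3)·p³ ≈ 73150 · 1.1840060e-02 ≈ 866.10038.
Since α = 1/2 < 1, p = c/n^{1/2} ≫ 1/n is above the triangle threshold p ~ 1/n. Asymptotically E[X] ~ (c³/6)·n^{3(1−α)} = (2³/6)·n^{1.5} → ∞; triangles are abundant w.h.p.

E[X] ≈ 866.10038; in regime p = Θ(1/n^{1/2}) E[X] diverges (above the triangle threshold p ~ 1/n).


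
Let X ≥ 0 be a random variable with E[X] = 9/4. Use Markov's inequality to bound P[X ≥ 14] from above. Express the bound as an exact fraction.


μ = E[X] = 9/4, a = 14.
Markov: P[X ≥ 14] ≤ μ/a = (9/4)/14 = 9/56.
Numerically: ≈ 0.160714.
(Since a = 14 > μ = 2.250000, the bound 9/56 is < 1 and informative.)

P[X ≥ 14] ≤ 9/56 ≈ 0.160714.


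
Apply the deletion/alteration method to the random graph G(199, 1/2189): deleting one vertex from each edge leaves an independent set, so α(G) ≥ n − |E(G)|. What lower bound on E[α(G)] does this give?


E[|E(G)|] = C(199, 2)·p = 19701 · (1/2189) = 9.
E[α(G)] ≥ n − E[|E(G)|] = 199 − 9 = 190.
Numerically: ≈ 190.00000.
(This is only a lower bound; the true E[α(G)] may be larger.)

E[α(G)] ≥ 190 ≈ 190.00000.


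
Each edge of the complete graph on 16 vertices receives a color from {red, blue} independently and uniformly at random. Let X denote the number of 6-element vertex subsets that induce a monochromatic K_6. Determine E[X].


Let X = Σ_S X_S over the C(16, 6) = 8008 subsets S of size 6, where X_S = 1 if the K_6 on S is monochromatic.
For a fixed S, the K_6 on S has C(6, 2) = 15 edges. P[all 15 edges red] = (1/2)^15, and likewise for blue, so P[monochromatic] = 2·(1/2)^15 = 2^{1 − 15} = 1/16384.
By linearity: E[X] = C(16, 6) · 2^{1 − 15} = 8008 · 1/16384 = 1001/2048.
Numerically: E[X] ≈ 0.4888.

E[X] = C(16,6)·2^(1−C(6,2)) = 1001/2048 ≈ 0.4888.


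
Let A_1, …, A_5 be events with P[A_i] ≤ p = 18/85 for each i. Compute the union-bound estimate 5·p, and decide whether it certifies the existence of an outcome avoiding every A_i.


Union bound: P[∪_{i=1}^{5} A_i] ≤ Σ_i P[A_i] ≤ 5·p = 5·(18/85) = 18/17.
Numerically: 18/17 ≈ 1.0588235.
Is 18/17 < 1? NO.
Since the bound 18/17 is ≥ 1, the union bound is uninformative here; it does NOT by itself certify existence.

5·p = 18/17 ≈ 1.0588235; existence NOT certified by the union bound.


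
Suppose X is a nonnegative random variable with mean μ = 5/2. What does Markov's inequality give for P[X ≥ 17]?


μ = E[X] = 5/2, a = 17.
Markov: P[X ≥ 17] ≤ μ/a = (5/2)/17 = 5/34.
Numerically: ≈ 0.147059.
(Since a = 17 > μ = 2.500000, the bound 5/34 is < 1 and informative.)

P[X ≥ 17] ≤ 5/34 ≈ 0.147059.


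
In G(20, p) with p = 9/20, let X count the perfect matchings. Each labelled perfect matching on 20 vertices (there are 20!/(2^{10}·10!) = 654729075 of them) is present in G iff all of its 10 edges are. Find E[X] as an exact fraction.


K_20 has 20!/(2^{10}·10!) = 654729075 labelled perfect matchings.
For each such perfect matching H, let X_H = 1 if all 10 edges of H are present in G. Then P[X_H = 1] = p^{10} = (9/20)^{10} = 3486784401/10240000000000.
By linearity: E[X] = Σ_H E[X_H] = 654729075 · p^{10} = 654729075 · 3486784401/10240000000000 = 91315965023646363/409600000000.
Numerically: E[X] ≈ 2.229e+05.

E[X] = 654729075 · (9/20)^{10} = 91315965023646363/409600000000 ≈ 2.229e+05.


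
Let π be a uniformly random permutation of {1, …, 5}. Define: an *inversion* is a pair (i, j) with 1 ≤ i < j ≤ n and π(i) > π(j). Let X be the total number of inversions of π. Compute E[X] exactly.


Write X = Σ X_I over the C(5, 2) = 10 pairs i < j, with X_I the indicator of one inversion.
There are 10 indicators.
For each fixed pair i < j, the values π(i) and π(j) are two distinct elements of {1, …, 5} in uniformly random order; by symmetry P[π(i) > π(j)] = 1/2.
By linearity: E[X] = 10 · (1/2) = C(5, 2) · (1/2) = 10/2 = 5 ≈ 5.000.

E[X] = 5 = 5.000.


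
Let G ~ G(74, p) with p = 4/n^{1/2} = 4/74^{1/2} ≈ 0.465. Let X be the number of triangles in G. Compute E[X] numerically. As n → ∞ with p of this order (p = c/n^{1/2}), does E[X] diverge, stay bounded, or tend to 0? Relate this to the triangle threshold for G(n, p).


Number of potential triangles: C(74, 3) = 64824.
Each occurs with probability p³ ≈ (0.465)³ ≈ 1.00538e-01.
By linearity: E[X] = C(74, 3)·p³ ≈ 64824 · 1.00538e-01 ≈ 6517.308.
Since α = 1/2 < 1, p = c/n^{1/2} ≫ 1/n is above the triangle threshold p ~ 1/n. Asymptotically E[X] ~ (c³/6)·n^{3(1−α)} = (4³/6)·n^{1.5} → ∞; triangles are abundant w.h.p.

E[X] ≈ 6517.308; in regime p = Θ(1/n^{1/2}) E[X] diverges (above the triangle threshold p ~ 1/n).


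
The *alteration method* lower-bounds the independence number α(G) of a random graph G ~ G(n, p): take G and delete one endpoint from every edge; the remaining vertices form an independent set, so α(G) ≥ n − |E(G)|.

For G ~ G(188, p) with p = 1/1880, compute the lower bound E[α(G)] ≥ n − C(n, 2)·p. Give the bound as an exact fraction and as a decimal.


E[|E(G)|] = C(188, 2)·p = 17578 · (1/1880) = 187/20.
E[α(G)] ≥ n − E[|E(G)|] = 188 − 187/20 = 3573/20.
Numerically: ≈ 178.650000.
(This is only a lower bound; the true E[α(G)] may be larger.)

E[α(G)] ≥ 3573/20 ≈ 178.650000.


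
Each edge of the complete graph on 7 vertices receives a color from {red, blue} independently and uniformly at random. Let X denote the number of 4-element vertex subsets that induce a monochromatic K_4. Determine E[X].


Let X = Σ_S X_S over the C(7, 4) = 35 subsets S of size 4, where X_S = 1 if the K_4 on S is monochromatic.
For a fixed S, the K_4 on S has C(4, 2) = 6 edges. P[all 6 edges red] = (1/2)^6, and likewise for blue, so P[monochromatic] = 2·(1/2)^6 = 2^{1 − 6} = 1/32.
By linearity of expectation: E[X] = C(7, 4) · 2^{1 − 6} = 35 · 1/32 = 35/32.
Numerically: E[X] ≈ 1.093750.

E[X] = C(7,4)·2^(1−C(4,2)) = 35/32 ≈ 1.093750.


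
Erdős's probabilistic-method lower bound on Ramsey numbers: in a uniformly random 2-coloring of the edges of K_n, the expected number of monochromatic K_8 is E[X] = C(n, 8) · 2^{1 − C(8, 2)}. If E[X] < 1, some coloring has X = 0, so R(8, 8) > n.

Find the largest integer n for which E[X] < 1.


We need C(n, 8) · 2^{1 − 28} < 1, i.e. C(n, 8) < 2^{28 − 1} = 134217728.
Check values of n near the boundary:
  n = 41: C(41, 8) = 95548245; 95548245 < 134217728? YES
  n = 42: C(42, 8) = 118030185; 118030185 < 134217728? YES
  n = 43: C(43, 8) = 145008513; 145008513 < 134217728? NO
  n = 44: C(44, 8) = 177232627; 177232627 < 134217728? NO
The largest n with C(n, 8) < 134217728 is n = 42 (where E[X] = 118030185/134217728 ≈ 0.8794). Hence R(8, 8) > 42, i.e. R(8, 8) ≥ 43.

Largest n = 42; hence R(8, 8) > 42.


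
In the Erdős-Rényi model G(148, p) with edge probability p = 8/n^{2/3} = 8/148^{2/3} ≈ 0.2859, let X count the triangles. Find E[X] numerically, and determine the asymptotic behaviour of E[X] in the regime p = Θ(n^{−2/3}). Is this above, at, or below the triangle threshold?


Number of potential triangles: C(148, 3) = 529396.
Each occurs with probability p³ ≈ (0.2859)³ ≈ 2.337473e-02.
By linearity: E[X] = C(148, 3)·p³ ≈ 529396 · 2.337473e-02 ≈ 12374.4865.
Since α = 2/3 < 1, p = c/n^{2/3} ≫ 1/n is above the triangle threshold p ~ 1/n. Asymptotically E[X] ~ (c³/6)·n^{3(1−α)} = (8³/6)·n^{1} → ∞; triangles are abundant w.h.p.

E[X] ≈ 12374.4865; in regime p = Θ(1/n^{2/3}) E[X] diverges (above the triangle threshold p ~ 1/n).


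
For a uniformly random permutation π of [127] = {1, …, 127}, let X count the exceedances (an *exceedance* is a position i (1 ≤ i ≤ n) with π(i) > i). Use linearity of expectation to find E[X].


Write X = Σ_{i=1}^{127} X_i, where X_i = 1_{π(i) > i}.
For each fixed i, π(i) is uniform over {1, …, 127} (marginal of a uniform permutation), so P[π(i) > i] = (n − i)/n. Summing: Σ_{i=1}^{127} (n − i)/n = (0 + 1 + … + 126)/127 = 127(127 − 1)/(2·127) = (127 − 1)/2.
Hence E[X] = Σ_{i=1}^{127} (127 − i)/127 = 63 ≈ 63.000000.

E[X] = 63 = 63.000000.


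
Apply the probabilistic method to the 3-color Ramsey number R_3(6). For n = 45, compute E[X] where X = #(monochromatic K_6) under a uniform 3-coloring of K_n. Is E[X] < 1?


E[X] = C(45, 6) · 3^{1 − 15} = 8145060 · 3^{−14} = 8145060/4782969.
As a reduced fraction: E[X] = 2715020/1594323 ≈ 1.70293.
Is E[X] < 1? NO.
Since E[X] ≥ 1, the first-moment bound is inconclusive at n = 45; it does NOT by itself certify R_3(6) > 45.

E[X] = 2715020/1594323 ≈ 1.70293; E[X] ≥ 1; first-moment method inconclusive here.


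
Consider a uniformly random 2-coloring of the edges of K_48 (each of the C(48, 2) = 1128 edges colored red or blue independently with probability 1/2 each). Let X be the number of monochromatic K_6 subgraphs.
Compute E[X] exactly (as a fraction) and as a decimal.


Let X = Σ_S X_S over the C(48, 6) = 12271512 subsets S of size 6, where X_S = 1 if the K_6 on S is monochromatic.
For a fixed S, the K_6 on S has C(6, 2) = 15 edges. P[all 15 edges red] = (1/2)^15, and likewise for blue, so P[monochromatic] = 2·(1/2)^15 = 2^{1 − 15} = 1/16384.
By linearity: E[X] = C(48, 6) · 2^{1 − 15} = 12271512 · 1/16384 = 1533939/2048.
Numerically: E[X] ≈ 748.99365.

E[X] = C(48,6)·2^(1−C(6,2)) = 1533939/2048 ≈ 748.99365.


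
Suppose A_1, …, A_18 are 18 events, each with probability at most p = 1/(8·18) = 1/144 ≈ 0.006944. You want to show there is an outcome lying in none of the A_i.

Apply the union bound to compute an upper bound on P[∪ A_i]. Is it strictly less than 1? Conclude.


Union bound: P[∪_{i=1}^{18} A_i] ≤ Σ_i P[A_i] ≤ 18·p = 18·(1/144) = 1/8.
Numerically: 1/8 ≈ 0.125000.
Is 1/8 < 1? YES.
Since P[∪ A_i] ≤ 1/8 < 1, the complement has P[∩ A_i^c] ≥ 1 − 1/8 = 7/8 > 0, so some outcome avoids every A_i.

18·p = 1/8 ≈ 0.125000; existence CERTIFIED by the union bound.


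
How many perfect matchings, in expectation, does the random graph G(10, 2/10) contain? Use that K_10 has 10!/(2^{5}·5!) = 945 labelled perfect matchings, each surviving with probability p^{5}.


K_10 has 10!/(2^{5}·5!) = 945 labelled perfect matchings.
For each such perfect matching H, let X_H = 1 if all 5 edges of H are present in G. Then P[X_H = 1] = p^{5} = (1/5)^{5} = 1/3125.
By linearity: E[X] = Σ_H E[X_H] = 945 · p^{5} = 945 · 1/3125 = 189/625.
Numerically: E[X] ≈ 0.3024.

E[X] = 945 · (1/5)^{5} = 189/625 ≈ 0.3024.


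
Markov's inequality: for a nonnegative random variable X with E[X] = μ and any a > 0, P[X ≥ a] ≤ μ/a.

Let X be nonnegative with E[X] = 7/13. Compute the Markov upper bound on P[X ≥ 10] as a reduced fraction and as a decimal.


μ = E[X] = 7/13, a = 10.
Markov: P[X ≥ 10] ≤ μ/a = (7/13)/10 = 7/130.
Numerically: ≈ 0.05385.
(Since a = 10 > μ = 0.53846, the bound 7/130 is < 1 and informative.)

P[X ≥ 10] ≤ 7/130 ≈ 0.05385.


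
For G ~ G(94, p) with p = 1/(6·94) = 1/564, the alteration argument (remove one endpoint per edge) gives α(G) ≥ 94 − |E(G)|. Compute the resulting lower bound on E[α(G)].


E[|E(G)|] = C(94, 2)·p = 4371 · (1/564) = 31/4.
E[α(G)] ≥ n − E[|E(G)|] = 94 − 31/4 = 345/4.
Numerically: ≈ 86.2500.
(This is only a lower bound; the true E[α(G)] may be larger.)

E[α(G)] ≥ 345/4 ≈ 86.2500.


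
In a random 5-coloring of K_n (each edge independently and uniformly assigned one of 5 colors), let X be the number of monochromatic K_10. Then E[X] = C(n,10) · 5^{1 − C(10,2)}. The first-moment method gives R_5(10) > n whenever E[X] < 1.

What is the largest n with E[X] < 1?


We need C(n, 10) · 5^{1 − 45} < 1, i.e. C(n, 10) < 5^{45 − 1} = 5684341886080801486968994140625.
Check values of n near the boundary:
  n = 5387: C(5387, 10) = 5624406917627224603154306376491; 5624406917627224603154306376491 < 5684341886080801486968994140625? YES
  n = 5388: C(5388, 10) = 5634865093375880654852250419586; 5634865093375880654852250419586 < 5684341886080801486968994140625? YES
  n = 5389: C(5389, 10) = 5645340767466558997768874792926; 5645340767466558997768874792926 < 5684341886080801486968994140625? YES
  n = 5390: C(5390, 10) = 5655833965919099070255434039753; 5655833965919099070255434039753 < 5684341886080801486968994140625? YES
  n = 5391: C(5391, 10) = 5666344714787188828795213697883; 5666344714787188828795213697883 < 5684341886080801486968994140625? YES
  n = 5392: C(5392, 10) = 5676873040158402483252283957448; 5676873040158402483252283957448 < 5684341886080801486968994140625? YES
  n = 5393: C(5393, 10) = 5687418968154238267170642278008; 5687418968154238267170642278008 < 5684341886080801486968994140625? NO
  n = 5394: C(5394, 10) = 5697982524930156243149785372878; 5697982524930156243149785372878 < 5684341886080801486968994140625? NO
The largest n with C(n, 10) < 5684341886080801486968994140625 is n = 5392 (where E[X] = 5676873040158402483252283957448/5684341886080801486968994140625 ≈ 0.9987). Hence R_5(10) > 5392, i.e. R_5(10) ≥ 5393.

Largest n = 5392; hence R_5(10) > 5392.


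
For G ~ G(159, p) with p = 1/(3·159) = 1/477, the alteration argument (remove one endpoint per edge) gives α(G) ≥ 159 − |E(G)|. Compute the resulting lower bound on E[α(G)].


E[|E(G)|] = C(159, 2)·p = 12561 · (1/477) = 79/3.
E[α(G)] ≥ n − E[|E(G)|] = 159 − 79/3 = 398/3.
Numerically: ≈ 132.667.
(This is only a lower bound; the true E[α(G)] may be larger.)

E[α(G)] ≥ 398/3 ≈ 132.667.


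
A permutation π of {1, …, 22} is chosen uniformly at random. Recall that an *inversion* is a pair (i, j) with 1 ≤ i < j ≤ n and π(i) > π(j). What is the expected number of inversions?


Write X = Σ X_I over the C(22, 2) = 231 pairs i < j, with X_I the indicator of one inversion.
There are 231 indicators.
For each fixed pair i < j, the values π(i) and π(j) are two distinct elements of {1, …, 22} in uniformly random order; by symmetry P[π(i) > π(j)] = 1/2.
By linearity: E[X] = 231 · (1/2) = C(22, 2) · (1/2) = 231/2 = 231/2 ≈ 115.500.

E[X] = 231/2 = 115.500.


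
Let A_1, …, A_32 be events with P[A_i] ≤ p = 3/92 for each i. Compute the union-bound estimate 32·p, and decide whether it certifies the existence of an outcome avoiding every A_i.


Union bound: P[∪_{i=1}^{32} A_i] ≤ Σ_i P[A_i] ≤ 32·p = 32·(3/92) = 24/23.
Numerically: 24/23 ≈ 1.043478.
Is 24/23 < 1? NO.
Since the bound 24/23 is ≥ 1, the union bound is uninformative here; it does NOT by itself certify existence.

32·p = 24/23 ≈ 1.043478; existence NOT certified by the union bound.


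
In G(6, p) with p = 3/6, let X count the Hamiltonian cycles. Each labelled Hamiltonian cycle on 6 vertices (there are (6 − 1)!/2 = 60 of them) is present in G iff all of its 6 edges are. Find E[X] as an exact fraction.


K_6 has (6 − 1)!/2 = 60 labelled Hamiltonian cycles.
For each such Hamiltonian cycle H, let X_H = 1 if all 6 edges of H are present in G. Then P[X_H = 1] = p^{6} = (1/2)^{6} = 1/64.
By linearity of expectation: E[X] = Σ_H E[X_H] = 60 · p^{6} = 60 · 1/64 = 15/16.
Numerically: E[X] ≈ 0.9375.

E[X] = 60 · (1/2)^{6} = 15/16 ≈ 0.9375.


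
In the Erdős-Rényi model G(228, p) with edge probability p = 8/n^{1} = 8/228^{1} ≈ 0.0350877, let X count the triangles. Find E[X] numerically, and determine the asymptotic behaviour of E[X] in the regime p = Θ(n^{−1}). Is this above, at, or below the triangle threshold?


Number of potential triangles: C(228, 3) = 1949476.
Each occurs with probability p³ ≈ (0.0350877)³ ≈ 4.31981770e-05.
By linearity: E[X] = C(228, 3)·p³ ≈ 1949476 · 4.31981770e-05 ≈ 84.213809.
Here α = 1, so p = 8/n is exactly at the triangle threshold p ~ 1/n. Asymptotically E[X] → c³/6 = 8³/6 = 256/3 ≈ 85.333333, a bounded constant. In this regime the triangle count is asymptotically Poisson(c³/6).

E[X] ≈ 84.213809; in regime p = Θ(1/n^{1}) E[X] stays bounded (at the triangle threshold p ~ 1/n).


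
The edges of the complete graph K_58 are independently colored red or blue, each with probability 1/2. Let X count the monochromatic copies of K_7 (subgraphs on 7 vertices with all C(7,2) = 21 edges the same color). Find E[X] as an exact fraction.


Let X = Σ_S X_S over the C(58, 7) = 300674088 subsets S of size 7, where X_S = 1 if the K_7 on S is monochromatic.
For a fixed S, the K_7 on S has C(7, 2) = 21 edges. P[all 21 edges red] = (1/2)^21, and likewise for blue, so P[monochromatic] = 2·(1/2)^21 = 2^{1 − 21} = 1/1048576.
By linearity of expectation: E[X] = C(58, 7) · 2^{1 − 21} = 300674088 · 1/1048576 = 37584261/131072.
Numerically: E[X] ≈ 286.7452.

E[X] = C(58,7)·2^(1−C(7,2)) = 37584261/131072 ≈ 286.7452.


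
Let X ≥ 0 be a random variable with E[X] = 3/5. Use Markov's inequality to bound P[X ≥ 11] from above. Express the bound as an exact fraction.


μ = E[X] = 3/5, a = 11.
Markov: P[X ≥ 11] ≤ μ/a = (3/5)/11 = 3/55.
Numerically: ≈ 0.054545.
(Since a = 11 > μ = 0.600000, the bound 3/55 is < 1 and informative.)

P[X ≥ 11] ≤ 3/55 ≈ 0.054545.


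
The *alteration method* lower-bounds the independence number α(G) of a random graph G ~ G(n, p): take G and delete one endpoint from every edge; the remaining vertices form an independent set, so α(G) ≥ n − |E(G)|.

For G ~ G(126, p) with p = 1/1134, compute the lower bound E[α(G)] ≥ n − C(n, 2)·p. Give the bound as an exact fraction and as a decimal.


E[|E(G)|] = C(126, 2)·p = 7875 · (1/1134) = 125/18.
E[α(G)] ≥ n − E[|E(G)|] = 126 − 125/18 = 2143/18.
Numerically: ≈ 119.056.
(This is only a lower bound; the true E[α(G)] may be larger.)

E[α(G)] ≥ 2143/18 ≈ 119.056.


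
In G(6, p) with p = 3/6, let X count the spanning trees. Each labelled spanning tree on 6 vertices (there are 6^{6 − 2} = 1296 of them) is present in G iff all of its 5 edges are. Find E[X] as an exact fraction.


K_6 has 6^{6 − 2} = 1296 labelled spanning trees.
For each such spanning tree H, let X_H = 1 if all 5 edges of H are present in G. Then P[X_H = 1] = p^{5} = (1/2)^{5} = 1/32.
Summing the indicators: E[X] = Σ_H E[X_H] = 1296 · p^{5} = 1296 · 1/32 = 81/2.
Numerically: E[X] ≈ 40.5.

E[X] = 1296 · (1/2)^{5} = 81/2 ≈ 40.5.


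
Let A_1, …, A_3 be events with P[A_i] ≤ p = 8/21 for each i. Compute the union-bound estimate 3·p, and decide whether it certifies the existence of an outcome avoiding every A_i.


Union bound: P[∪_{i=1}^{3} A_i] ≤ Σ_i P[A_i] ≤ 3·p = 3·(8/21) = 8/7.
Numerically: 8/7 ≈ 1.1429.
Is 8/7 < 1? NO.
Since the bound 8/7 is ≥ 1, the union bound is uninformative here; it does NOT by itself certify existence.

3·p = 8/7 ≈ 1.1429; existence NOT certified by the union bound.


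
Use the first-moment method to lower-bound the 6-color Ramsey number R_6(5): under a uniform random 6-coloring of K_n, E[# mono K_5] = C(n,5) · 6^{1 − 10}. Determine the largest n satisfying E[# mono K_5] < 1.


We need C(n, 5) · 6^{1 − 10} < 1, i.e. C(n, 5) < 6^{10 − 1} = 10077696.
Check values of n near the boundary:
  n = 61: C(61, 5) = 5949147; 5949147 < 10077696? YES
  n = 62: C(62, 5) = 6471002; 6471002 < 10077696? YES
  n = 63: C(63, 5) = 7028847; 7028847 < 10077696? YES
  n = 64: C(64, 5) = 7624512; 7624512 < 10077696? YES
  n = 65: C(65, 5) = 8259888; 8259888 < 10077696? YES
  n = 66: C(66, 5) = 8936928; 8936928 < 10077696? YES
  n = 67: C(67, 5) = 9657648; 9657648 < 10077696? YES
  n = 68: C(68, 5) = 10424128; 10424128 < 10077696? NO
The largest n with C(n, 5) < 10077696 is n = 67 (where E[X] = 67067/69984 ≈ 0.958). Hence R_6(5) > 67, i.e. R_6(5) ≥ 68.

Largest n = 67; hence R_6(5) > 67.


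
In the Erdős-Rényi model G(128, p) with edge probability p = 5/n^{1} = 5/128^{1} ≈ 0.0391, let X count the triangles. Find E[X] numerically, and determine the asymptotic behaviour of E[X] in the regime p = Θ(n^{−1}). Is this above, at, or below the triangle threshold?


Number of potential triangles: C(128, 3) = 341376.
Each occurs with probability p³ ≈ (0.0391)³ ≈ 5.96046e-05.
By linearity: E[X] = C(128, 3)·p³ ≈ 341376 · 5.96046e-05 ≈ 20.348.
Here α = 1, so p = 5/n is exactly at the triangle threshold p ~ 1/n. Asymptotically E[X] → c³/6 = 5³/6 = 125/6 ≈ 20.833, a bounded constant. In this regime the triangle count is asymptotically Poisson(c³/6).

E[X] ≈ 20.348; in regime p = Θ(1/n^{1}) E[X] stays bounded (at the triangle threshold p ~ 1/n).


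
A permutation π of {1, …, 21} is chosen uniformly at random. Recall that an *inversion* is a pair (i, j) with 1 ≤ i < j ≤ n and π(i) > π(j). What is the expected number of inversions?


Write X = Σ X_I over the C(21, 2) = 210 pairs i < j, with X_I the indicator of one inversion.
There are 210 indicators.
For each fixed pair i < j, the values π(i) and π(j) are two distinct elements of {1, …, 21} in uniformly random order; by symmetry P[π(i) > π(j)] = 1/2.
By linearity: E[X] = 210 · (1/2) = C(21, 2) · (1/2) = 210/2 = 105 ≈ 105.000.

E[X] = 105 = 105.000.


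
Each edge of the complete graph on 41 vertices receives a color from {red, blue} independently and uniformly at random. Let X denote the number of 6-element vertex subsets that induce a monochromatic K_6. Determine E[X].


Let X = Σ_S X_S over the C(41, 6) = 4496388 subsets S of size 6, where X_S = 1 if the K_6 on S is monochromatic.
For a fixed S, the K_6 on S has C(6, 2) = 15 edges. P[all 15 edges red] = (1/2)^15, and likewise for blue, so P[monochromatic] = 2·(1/2)^15 = 2^{1 − 15} = 1/16384.
By linearity of expectation: E[X] = C(41, 6) · 2^{1 − 15} = 4496388 · 1/16384 = 1124097/4096.
Numerically: E[X] ≈ 274.437744.

E[X] = C(41,6)·2^(1−C(6,2)) = 1124097/4096 ≈ 274.437744.


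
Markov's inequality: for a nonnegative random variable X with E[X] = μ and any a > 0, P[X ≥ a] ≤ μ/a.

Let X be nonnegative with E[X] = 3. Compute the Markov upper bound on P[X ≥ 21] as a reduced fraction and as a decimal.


μ = E[X] = 3, a = 21.
Markov: P[X ≥ 21] ≤ μ/a = (3)/21 = 1/7.
Numerically: ≈ 0.143.
(Since a = 21 > μ = 3.000, the bound 1/7 is < 1 and informative.)

P[X ≥ 21] ≤ 1/7 ≈ 0.143.


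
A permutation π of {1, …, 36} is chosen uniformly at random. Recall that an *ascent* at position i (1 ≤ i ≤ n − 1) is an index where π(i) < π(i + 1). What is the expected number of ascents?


Write X = Σ X_I over i = 1, …, 35, with X_I the indicator of one ascent.
There are 35 indicators.
For each fixed i, the pair (π(i), π(i+1)) is a uniformly random ordered pair of distinct values from {1, …, 36}; by symmetry P[π(i) < π(i+1)] = 1/2.
By linearity: E[X] = 35 · (1/2) = (36 − 1) · (1/2) = 35/2 ≈ 17.5000.

E[X] = 35/2 = 17.5000.


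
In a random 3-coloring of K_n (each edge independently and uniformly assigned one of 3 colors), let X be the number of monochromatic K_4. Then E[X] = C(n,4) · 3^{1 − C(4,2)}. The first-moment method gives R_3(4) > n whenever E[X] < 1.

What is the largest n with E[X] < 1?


We need C(n, 4) · 3^{1 − 6} < 1, i.e. C(n, 4) < 3^{6 − 1} = 243.
Check values of n near the boundary:
  n = 6: C(6, 4) = 15; 15 < 243? YES
  n = 7: C(7, 4) = 35; 35 < 243? YES
  n = 8: C(8, 4) = 70; 70 < 243? YES
  n = 9: C(9, 4) = 126; 126 < 243? YES
  n = 10: C(10, 4) = 210; 210 < 243? YES
  n = 11: C(11, 4) = 330; 330 < 243? NO
  n = 12: C(12, 4) = 495; 495 < 243? NO
  n = 13: C(13, 4) = 715; 715 < 243? NO
The largest n with C(n, 4) < 243 is n = 10 (where E[X] = 70/81 ≈ 0.8641975). Hence R_3(4) > 10, i.e. R_3(4) ≥ 11.

Largest n = 10; hence R_3(4) > 10.
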